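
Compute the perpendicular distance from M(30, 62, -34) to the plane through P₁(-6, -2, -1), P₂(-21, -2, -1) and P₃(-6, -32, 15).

1

P₁P₂ = (-15, 0, 0) and P₁P₃ = (0, -30, 16), so a normal is n = P₁P₂ × P₁P₃ = (0, 240, 450).
Then n·(30, 62, -34) - (-930) = 510.
|n| = √(0 + 57600 + 202500) = 510, so the distance is |510|/510 = 1.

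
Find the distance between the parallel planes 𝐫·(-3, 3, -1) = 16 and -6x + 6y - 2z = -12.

22/√19

Divide the second equation by 2 to match normals: -3x + 3y - z = -6.
Both planes have normal n = (-3, 3, -1), |n| = √19. Any point on the first plane is at distance |(-6) − 16|/|n| = 22/√19 from the second.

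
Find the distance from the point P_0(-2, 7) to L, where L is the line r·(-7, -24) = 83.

237/25

The normal to the line is n = (-7, -24) with |n| = 25.
|n·P_0 − 83| = |-154 − 83| = 237, so the distance is 237/25.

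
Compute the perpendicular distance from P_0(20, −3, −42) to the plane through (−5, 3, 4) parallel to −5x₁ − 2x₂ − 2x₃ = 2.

Parallel planes share the normal n = (−5, −2, −2); since (−5, 3, 4) lies on the plane, its equation is −5x₁ − 2x₂ − 2x₃ = 11.
Then n·(20, −3, −42) − 11 = −21.
|n| = √(25 + 4 + 4) = √33, so the distance is |-21|/√33 = 21/√33.

7√33/11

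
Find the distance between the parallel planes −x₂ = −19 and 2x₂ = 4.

Divide the second equation by -2 to match normals: −x₂ = -2.
With common normal n = (0, −1, 0) (|n| = 1), the distance is |(-19) − (-2)|/|n| = 17/1 = 17.

17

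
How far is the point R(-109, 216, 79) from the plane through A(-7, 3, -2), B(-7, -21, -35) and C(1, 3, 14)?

AB = (0, -24, -33) and AC = (8, 0, 16), so a normal is n = AB × AC = (-384, -264, 192).
Then n·(-109, 216, 79) - 1512 = -1512.
|n| = √(147456 + 69696 + 36864) = 504, so the distance is |-1512|/504 = 3.

3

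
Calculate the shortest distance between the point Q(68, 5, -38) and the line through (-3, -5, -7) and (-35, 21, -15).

A direction vector is d = (-32, 26, -8).
AP = (71, 10, -31); AP·d = -1764, |AP|² = 6102, |d|² = 1764.
distance² = |AP|² − (AP·d)²/|d|² = 6102 − 3111696/1764 = 4338, so the distance is 3√482.

3√482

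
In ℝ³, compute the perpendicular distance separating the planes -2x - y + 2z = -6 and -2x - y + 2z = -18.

4

With common normal n = (-2, -1, 2) (|n| = 3), the distance is |(-6) − (-18)|/|n| = 12/3 = 4.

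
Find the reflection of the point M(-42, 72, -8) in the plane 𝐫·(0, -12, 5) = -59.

(-42, -48, 42)

n = (0, -12, 5), |n|² = 169, n·M − (-59) = -845, so t = -845/169 = -5.
Foot F = M − (-5)·n = (-42, 12, 17); the reflection is 2F − M = (-42, -48, 42).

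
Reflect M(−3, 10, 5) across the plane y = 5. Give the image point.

(-3, 0, 5)

n = (0, 1, 0), |n|² = 1, n·M − 5 = 5, so t = 5/1 = 5.
Foot F = M − 5·n = (−3, 5, 5); the reflection is 2F − M = (−3, 0, 5).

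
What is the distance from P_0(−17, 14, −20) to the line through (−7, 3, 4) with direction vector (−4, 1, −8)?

Direction vector d = (−4, 1, −8).
AP = (−10, 11, −24); AP·d = 243, |AP|² = 797, |d|² = 81.
distance² = |AP|² − (AP·d)²/|d|² = 797 − 59049/81 = 68, so the distance is 2√17.

2√17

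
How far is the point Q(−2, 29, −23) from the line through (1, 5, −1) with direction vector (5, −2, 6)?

22

Direction vector d = (5, −2, 6).
AP = (−3, 24, −22); AP·d = -195, |AP|² = 1069, |d|² = 65.
distance² = |AP|² − (AP·d)²/|d|² = 1069 − 38025/65 = 484, so the distance is 22.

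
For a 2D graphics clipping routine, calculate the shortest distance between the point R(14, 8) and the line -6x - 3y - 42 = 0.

The normal to the line is n = (-6, -3) with |n| = 3√5.
|n·R − 42| = |-108 − 42| = 150, so the distance is 150/(3√5) = 10√5.

10√5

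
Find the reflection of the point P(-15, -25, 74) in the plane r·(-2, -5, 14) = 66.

(5, 25, -66)

n = (-2, -5, 14), |n|² = 225, n·P − 66 = 1125, so t = 1125/225 = 5.
Foot F = P − 5·n = (-5, 0, 4); the reflection is 2F − P = (5, 25, -66).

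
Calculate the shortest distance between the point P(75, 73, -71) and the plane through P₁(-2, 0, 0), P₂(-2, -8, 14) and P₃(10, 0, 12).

P₁P₂ = (0, -8, 14) and P₁P₃ = (12, 0, 12), so a normal is n = P₁P₂ × P₁P₃ = (-96, 168, 96).
d = |(-96)·75 + 168·73 + 96·(-71) − 192| / √(9216 + 28224 + 9216) = |-1944| / 216 = 9.

9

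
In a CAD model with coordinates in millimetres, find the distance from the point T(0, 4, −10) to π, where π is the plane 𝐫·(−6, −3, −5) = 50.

Normal vector n = (−6, −3, −5), and n·(0, 4, −10) − 50 = −12.
|n| = √(36 + 9 + 25) = √70, so the distance is |-12|/√70 = 12/√70.

12/√70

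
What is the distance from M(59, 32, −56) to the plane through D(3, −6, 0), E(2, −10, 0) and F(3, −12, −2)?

DE = (−1, −4, 0) and DF = (0, −6, −2), so a normal is n = DE × DF = (8, −2, 6).
n = (8, −2, 6); n·P − 36 = 36; |n| = 2√26; distance = 36/(2√26) = 9√26/13.

9√26/13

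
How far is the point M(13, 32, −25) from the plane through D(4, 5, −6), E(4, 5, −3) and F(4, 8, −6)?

DE = (0, 0, 3) and DF = (0, 3, 0), so a normal is n = DE × DF = (−9, 0, 0).
Then n·(13, 32, −25) − (−36) = −81.
|n| = √(81 + 0 + 0) = 9, so the distance is |-81|/9 = 9.

9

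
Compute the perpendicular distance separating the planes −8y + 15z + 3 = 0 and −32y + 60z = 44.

14/17

Divide the second equation by 4 to match normals: −8y + 15z = 11.
Both planes have normal n = (0, −8, 15), |n| = 17. Any point on the first plane is at distance |11 − (-3)|/|n| = 14/17 from the second.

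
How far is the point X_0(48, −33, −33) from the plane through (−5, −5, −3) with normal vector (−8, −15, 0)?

The plane has equation n·(r − (−5, −5, −3)) = 0, i.e. n·r = 115.
n = (−8, −15, 0); n·P − 115 = -4; |n| = 17; distance = 4/17.

4/17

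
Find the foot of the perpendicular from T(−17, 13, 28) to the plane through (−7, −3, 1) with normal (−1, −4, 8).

(-15, 21, 12)

n = (−1, −4, 8), |n|² = 81, and n·T − 27 = 162.
t = 162/81 = 2, so the foot is T − t·n = (−17, 13, 28) − 2·(−1, −4, 8) = (−15, 21, 12).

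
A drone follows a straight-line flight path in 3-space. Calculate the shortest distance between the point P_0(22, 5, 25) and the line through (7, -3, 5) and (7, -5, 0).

A direction vector is d = (0, -2, -5).
AP = (15, 8, 20); AP·d = -116, |AP|² = 689, |d|² = 29.
distance² = |AP|² − (AP·d)²/|d|² = 689 − 13456/29 = 225, so the distance is 15.

15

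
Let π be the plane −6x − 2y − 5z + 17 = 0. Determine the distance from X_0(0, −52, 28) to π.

19/√65

n = (−6, −2, −5); n·P − (-17) = -19; |n| = √65; distance = 19/√65 = 19√65/65.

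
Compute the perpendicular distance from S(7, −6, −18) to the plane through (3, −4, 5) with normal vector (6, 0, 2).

11√10/10

The plane has equation n·(r − (3, −4, 5)) = 0, i.e. n·r = 28.
n = (6, 0, 2); n·P − 28 = -22; |n| = 2√10; distance = 22/(2√10) = 11√10/10.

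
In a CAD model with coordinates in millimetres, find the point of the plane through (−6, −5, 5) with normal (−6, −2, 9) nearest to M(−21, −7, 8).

The perpendicular from M has direction n = (−6, −2, 9): r = (−21, −7, 8) + μ(−6, −2, 9).
Substitute into the plane: n·(M + μn) = 91 gives 212 + 121μ = 91, so μ = -1.
Foot = (−21, −7, 8) + (-1)·(−6, −2, 9) = (−15, −5, −1).

(-15, -5, -1)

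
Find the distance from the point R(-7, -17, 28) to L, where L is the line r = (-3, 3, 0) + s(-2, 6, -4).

4√19

Direction vector d = (-2, 6, -4).
AP = (-4, -20, 28), and AP × d = (-88, -72, -64).
|AP × d|² = 17024 and |d|² = 56, so the distance is √(17024/56) = √304 = 4√19.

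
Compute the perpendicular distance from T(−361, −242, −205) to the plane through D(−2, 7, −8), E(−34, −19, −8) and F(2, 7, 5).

5

DE = (−32, −26, 0) and DF = (4, 0, 13), so a normal is n = DE × DF = (−338, 416, 104).
d = |(-338)·(-361) + 416·(-242) + 104·(-205) − 2756| / √(114244 + 173056 + 10816) = |-2730| / 546 = 5.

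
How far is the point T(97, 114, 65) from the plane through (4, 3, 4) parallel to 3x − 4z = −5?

7

Parallel planes share the normal n = (3, 0, −4); since (4, 3, 4) lies on the plane, its equation is 3x − 4z = -4.
n = (3, 0, −4); n·P − (-4) = 35; |n| = 5; distance = 35/5 = 7.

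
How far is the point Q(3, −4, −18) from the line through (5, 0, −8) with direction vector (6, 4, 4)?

Direction vector d = (6, 4, 4).
AP = (−2, −4, −10); AP·d = -68, |AP|² = 120, |d|² = 68.
distance² = |AP|² − (AP·d)²/|d|² = 120 − 4624/68 = 52, so the distance is 2√13.

2√13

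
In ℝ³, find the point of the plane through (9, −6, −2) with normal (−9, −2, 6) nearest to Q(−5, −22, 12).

n = (−9, −2, 6), |n|² = 121, and n·Q − (-81) = 242.
t = 242/121 = 2, so the foot is Q − t·n = (−5, −22, 12) − 2·(−9, −2, 6) = (13, −18, 0).

(13, -18, 0)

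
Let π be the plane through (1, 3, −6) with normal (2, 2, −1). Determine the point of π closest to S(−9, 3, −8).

(-5, 7, -10)

n = (2, 2, −1), |n|² = 9, and n·S − 14 = -18.
t = -18/9 = -2, so the foot is S − t·n = (−9, 3, −8) − (-2)·(2, 2, −1) = (−5, 7, −10).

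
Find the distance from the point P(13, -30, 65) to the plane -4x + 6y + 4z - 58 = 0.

Normal vector n = (-4, 6, 4), and n·(13, -30, 65) - 58 = -30.
|n| = √(16 + 36 + 16) = 2√17, so the distance is |-30|/(2√17) = 15/√17.

15√17/17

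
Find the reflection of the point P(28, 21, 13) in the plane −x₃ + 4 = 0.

With n = (0, 0, −1), the signed offset is (n·P − (-4))/|n|² = -9/1 = -9.
P' = P − 2t·n = (28, 21, 13) − (-18)·(0, 0, −1) = (28, 21, −5).

(28, 21, -5)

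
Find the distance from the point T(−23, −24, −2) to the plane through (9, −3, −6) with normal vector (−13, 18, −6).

The plane has equation n·(r − (9, −3, −6)) = 0, i.e. n·r = -135.
Then n·(−23, −24, −2) − (−135) = 14.
|n| = √(169 + 324 + 36) = 23, so the distance is |14|/23 = 14/23.

14/23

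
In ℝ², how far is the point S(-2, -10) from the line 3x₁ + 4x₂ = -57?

11/5

d = |3·(-2) + 4·(-10) − (-57)| / √(9 + 16) = |11|/5 = 11/5.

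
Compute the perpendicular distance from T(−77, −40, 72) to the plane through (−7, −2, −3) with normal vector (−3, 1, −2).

11√14/7

The plane has equation n·(r − (−7, −2, −3)) = 0, i.e. n·r = 25.
n = (−3, 1, −2); n·P − 25 = 22; |n| = √14; distance = 22/√14.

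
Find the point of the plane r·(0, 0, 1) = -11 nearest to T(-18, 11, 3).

n = (0, 0, 1), |n|² = 1, and n·T − (-11) = 14.
t = 14/1 = 14, so the foot is T − t·n = (-18, 11, 3) − 14·(0, 0, 1) = (-18, 11, -11).

(-18, 11, -11)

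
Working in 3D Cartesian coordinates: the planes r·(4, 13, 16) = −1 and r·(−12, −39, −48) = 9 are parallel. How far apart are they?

2/21

Divide the second equation by -3 to match normals: 4x + 13y + 16z = -3.
Both planes have normal n = (4, 13, 16), |n| = 21. Any point on the first plane is at distance |(-3) − (-1)|/|n| = 2/21 from the second.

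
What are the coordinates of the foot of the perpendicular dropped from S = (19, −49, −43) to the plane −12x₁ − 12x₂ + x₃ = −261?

n = (−12, −12, 1), |n|² = 289, and n·S − (-261) = 578.
t = 578/289 = 2, so the foot is S − t·n = (19, −49, −43) − 2·(−12, −12, 1) = (43, −25, −45).

(43, -25, -45)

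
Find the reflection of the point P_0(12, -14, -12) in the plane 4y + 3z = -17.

(12, 10, 6)

With n = (0, 4, 3), the signed offset is (n·P_0 − (-17))/|n|² = -75/25 = -3.
P_0' = P_0 − 2t·n = (12, -14, -12) − (-6)·(0, 4, 3) = (12, 10, 6).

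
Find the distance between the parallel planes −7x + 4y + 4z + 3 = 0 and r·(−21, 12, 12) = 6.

Divide the second equation by 3 to match normals: −7x + 4y + 4z = 2.
Both planes have normal n = (−7, 4, 4), |n| = 9. Any point on the first plane is at distance |2 − (-3)|/|n| = 5/9 from the second.

5/9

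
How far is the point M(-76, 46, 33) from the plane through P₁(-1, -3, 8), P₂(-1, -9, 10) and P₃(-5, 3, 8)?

23/7

P₁P₂ = (0, -6, 2) and P₁P₃ = (-4, 6, 0), so a normal is n = P₁P₂ × P₁P₃ = (-12, -8, -24).
Then n·(-76, 46, 33) - (-156) = -92.
|n| = √(144 + 64 + 576) = 28, so the distance is |-92|/28 = 23/7.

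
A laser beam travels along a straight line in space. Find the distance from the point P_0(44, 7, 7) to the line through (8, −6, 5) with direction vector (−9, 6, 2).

√985

Direction vector d = (−9, 6, 2).
AP = (36, 13, 2); AP·d = -242, |AP|² = 1469, |d|² = 121.
distance² = |AP|² − (AP·d)²/|d|² = 1469 − 58564/121 = 985, so the distance is √985.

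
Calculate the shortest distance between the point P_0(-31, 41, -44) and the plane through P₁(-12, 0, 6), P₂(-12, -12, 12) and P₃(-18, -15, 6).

P₁P₂ = (0, -12, 6) and P₁P₃ = (-6, -15, 0), so a normal is n = P₁P₂ × P₁P₃ = (90, -36, -72).
Then n·(-31, 41, -44) - (-1512) = 414.
|n| = √(8100 + 1296 + 5184) = 54√5, so the distance is |414|/(54√5) = 23√5/15.

23/(3√5)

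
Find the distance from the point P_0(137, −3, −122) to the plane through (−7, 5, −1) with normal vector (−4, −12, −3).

The plane has equation n·(r − (−7, 5, −1)) = 0, i.e. n·r = -29.
Then n·(137, −3, −122) − (−29) = −117.
|n| = √(16 + 144 + 9) = 13, so the distance is |-117|/13 = 9.

9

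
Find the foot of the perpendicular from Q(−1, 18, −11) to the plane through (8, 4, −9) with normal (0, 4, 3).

(-1, 10, -17)

The perpendicular from Q has direction n = (0, 4, 3): r = (−1, 18, −11) + μ(0, 4, 3).
Substitute into the plane: n·(Q + μn) = -11 gives 39 + 25μ = -11, so μ = -2.
Foot = (−1, 18, −11) + (-2)·(0, 4, 3) = (−1, 10, −17).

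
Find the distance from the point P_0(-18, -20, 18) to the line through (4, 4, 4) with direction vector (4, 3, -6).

Direction vector d = (4, 3, -6).
AP = (-22, -24, 14), and AP × d = (102, -76, 30).
|AP × d|² = 17080 and |d|² = 61, so the distance is √(17080/61) = √280 = 2√70.

2√70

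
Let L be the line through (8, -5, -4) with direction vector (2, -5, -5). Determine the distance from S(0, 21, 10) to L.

6√2

Direction vector d = (2, -5, -5).
AP = (-8, 26, 14), and AP × d = (-60, -12, -12).
|AP × d|² = 3888 and |d|² = 54, so the distance is √(3888/54) = √72 = 6√2.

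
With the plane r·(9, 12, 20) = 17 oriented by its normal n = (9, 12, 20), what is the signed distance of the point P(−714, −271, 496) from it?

n·P − 17 = 225.
|n| = 25, so the signed distance is 225/25 = 9.

9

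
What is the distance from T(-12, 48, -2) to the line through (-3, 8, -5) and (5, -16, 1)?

13

A direction vector is d = (8, -24, 6).
AP = (-9, 40, 3); AP·d = -1014, |AP|² = 1690, |d|² = 676.
distance² = |AP|² − (AP·d)²/|d|² = 1690 − 1028196/676 = 169, so the distance is 13.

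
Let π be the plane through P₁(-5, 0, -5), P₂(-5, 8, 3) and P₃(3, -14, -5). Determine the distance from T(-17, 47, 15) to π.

P₁P₂ = (0, 8, 8) and P₁P₃ = (8, -14, 0), so a normal is n = P₁P₂ × P₁P₃ = (112, 64, -64).
Then n·(-17, 47, 15) - (-240) = 384.
|n| = √(12544 + 4096 + 4096) = 144, so the distance is |384|/144 = 8/3.

8/3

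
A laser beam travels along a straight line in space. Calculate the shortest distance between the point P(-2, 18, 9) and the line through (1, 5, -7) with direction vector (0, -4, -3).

√34

Direction vector d = (0, -4, -3).
AP = (-3, 13, 16); AP·d = -100, |AP|² = 434, |d|² = 25.
distance² = |AP|² − (AP·d)²/|d|² = 434 − 10000/25 = 34, so the distance is √34.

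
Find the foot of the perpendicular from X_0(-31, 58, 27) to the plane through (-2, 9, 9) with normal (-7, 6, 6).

The perpendicular from X_0 has direction n = (-7, 6, 6): r = (-31, 58, 27) + μ(-7, 6, 6).
Substitute into the plane: n·(X_0 + μn) = 122 gives 727 + 121μ = 122, so μ = -5.
Foot = (-31, 58, 27) + (-5)·(-7, 6, 6) = (4, 28, -3).

(4, 28, -3)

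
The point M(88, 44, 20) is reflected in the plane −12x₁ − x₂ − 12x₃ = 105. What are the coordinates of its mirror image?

n = (−12, −1, −12), |n|² = 289, n·M − 105 = -1445, so t = -1445/289 = -5.
Foot F = M − (-5)·n = (28, 39, −40); the reflection is 2F − M = (−32, 34, −100).

(-32, 34, -100)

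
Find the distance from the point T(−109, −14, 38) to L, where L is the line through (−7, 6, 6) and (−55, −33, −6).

2√1193

A direction vector is d = (−48, −39, −12).
AP = (−102, −20, 32); AP·d = 5292, |AP|² = 11828, |d|² = 3969.
distance² = |AP|² − (AP·d)²/|d|² = 11828 − 28005264/3969 = 4772, so the distance is 2√1193.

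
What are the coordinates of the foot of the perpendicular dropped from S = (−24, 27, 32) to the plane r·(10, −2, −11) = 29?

(6, 21, -1)

The perpendicular from S has direction n = (10, −2, −11): r = (−24, 27, 32) + λ(10, −2, −11).
Substitute into the plane: n·(S + λn) = 29 gives -646 + 225λ = 29, so λ = 3.
Foot = (−24, 27, 32) + 3·(10, −2, −11) = (6, 21, −1).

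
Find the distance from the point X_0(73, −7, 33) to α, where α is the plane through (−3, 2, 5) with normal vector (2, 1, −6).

25/√41

The plane has equation n·(r − (−3, 2, 5)) = 0, i.e. n·r = -34.
n = (2, 1, −6); n·P − (-34) = -25; |n| = √41; distance = 25/√41 = 25√41/41.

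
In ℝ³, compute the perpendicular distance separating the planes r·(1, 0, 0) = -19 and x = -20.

1

Both planes have normal n = (1, 0, 0), |n| = 1. Any point on the first plane is at distance |(-20) − (-19)|/|n| = 1/1 = 1 from the second.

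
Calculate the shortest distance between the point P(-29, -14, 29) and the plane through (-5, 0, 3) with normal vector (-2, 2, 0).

5√2

The plane has equation n·(r − (-5, 0, 3)) = 0, i.e. n·r = 10.
n = (-2, 2, 0); n·P − 10 = 20; |n| = 2√2; distance = 20/(2√2) = 5√2.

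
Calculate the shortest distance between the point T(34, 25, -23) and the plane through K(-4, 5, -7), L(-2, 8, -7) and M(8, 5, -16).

KL = (2, 3, 0) and KM = (12, 0, -9), so a normal is n = KL × KM = (-27, 18, -36).
d = |(-27)·34 + 18·25 + (-36)·(-23) − 450| / √(729 + 324 + 1296) = |-90| / (9√29) = 10/√29.

10/√29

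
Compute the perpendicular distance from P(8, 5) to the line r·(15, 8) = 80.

The normal to the line is n = (15, 8) with |n| = 17.
|n·P − 80| = |160 − 80| = 80, so the distance is 80/17.

80/17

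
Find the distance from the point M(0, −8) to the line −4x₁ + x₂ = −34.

d = |(-4)·0 + 1·(-8) − (-34)| / √(16 + 1) = |26|/√17 = 26/√17.

26/√17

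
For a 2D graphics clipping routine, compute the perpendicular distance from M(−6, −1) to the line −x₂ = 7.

6

The normal to the line is n = (0, −1) with |n| = 1.
|n·M − 7| = |1 − 7| = 6, so the distance is 6/1 = 6.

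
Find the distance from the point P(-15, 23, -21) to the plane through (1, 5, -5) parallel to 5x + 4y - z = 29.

Parallel planes share the normal n = (5, 4, -1); since (1, 5, -5) lies on the plane, its equation is 5x + 4y - z = 30.
Then n·(-15, 23, -21) - 30 = 8.
|n| = √(25 + 16 + 1) = √42, so the distance is |8|/√42 = 4√42/21.

4√42/21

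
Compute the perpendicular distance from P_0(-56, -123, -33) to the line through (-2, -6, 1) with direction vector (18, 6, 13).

3√1033

Direction vector d = (18, 6, 13).
AP = (-54, -117, -34); AP·d = -2116, |AP|² = 17761, |d|² = 529.
distance² = |AP|² − (AP·d)²/|d|² = 17761 − 4477456/529 = 9297, so the distance is 3√1033.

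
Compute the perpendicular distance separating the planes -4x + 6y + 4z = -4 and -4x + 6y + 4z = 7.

11√17/34

Both planes have normal n = (-4, 6, 4), |n| = 2√17. Any point on the first plane is at distance |7 − (-4)|/|n| = 11/(2√17) = 11√17/34 from the second.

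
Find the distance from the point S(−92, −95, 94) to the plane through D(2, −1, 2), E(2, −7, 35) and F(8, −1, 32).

6

DE = (0, −6, 33) and DF = (6, 0, 30), so a normal is n = DE × DF = (−180, 198, 36).
n = (−180, 198, 36); n·P − (-486) = 1620; |n| = 270; distance = 1620/270 = 6.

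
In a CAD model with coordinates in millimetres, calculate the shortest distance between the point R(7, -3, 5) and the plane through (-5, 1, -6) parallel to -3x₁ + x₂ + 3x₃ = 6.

Parallel planes share the normal n = (-3, 1, 3); since (-5, 1, -6) lies on the plane, its equation is -3x₁ + x₂ + 3x₃ = -2.
Then n·(7, -3, 5) - (-2) = -7.
|n| = √(9 + 1 + 9) = √19, so the distance is |-7|/√19 = 7/√19.

7/√19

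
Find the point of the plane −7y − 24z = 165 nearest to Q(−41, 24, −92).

(-41, 45, -20)

The perpendicular from Q has direction n = (0, −7, −24): r = (−41, 24, −92) + t(0, −7, −24).
Substitute into the plane: n·(Q + tn) = 165 gives 2040 + 625t = 165, so t = -3.
Foot = (−41, 24, −92) + (-3)·(0, −7, −24) = (−41, 45, −20).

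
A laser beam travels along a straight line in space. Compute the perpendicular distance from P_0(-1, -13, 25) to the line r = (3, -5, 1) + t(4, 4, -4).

4√14

Direction vector d = (4, 4, -4).
AP = (-4, -8, 24); AP·d = -144, |AP|² = 656, |d|² = 48.
distance² = |AP|² − (AP·d)²/|d|² = 656 − 20736/48 = 224, so the distance is 4√14.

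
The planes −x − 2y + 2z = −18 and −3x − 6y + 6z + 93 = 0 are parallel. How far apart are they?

Divide the second equation by 3 to match normals: −x − 2y + 2z = -31.
With common normal n = (−1, −2, 2) (|n| = 3), the distance is |(-18) − (-31)|/|n| = 13/3.

13/3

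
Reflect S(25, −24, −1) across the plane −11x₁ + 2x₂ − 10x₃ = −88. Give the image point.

(3, -20, -21)

With n = (−11, 2, −10), the signed offset is (n·S − (-88))/|n|² = -225/225 = -1.
S' = S − 2t·n = (25, −24, −1) − (-2)·(−11, 2, −10) = (3, −20, −21).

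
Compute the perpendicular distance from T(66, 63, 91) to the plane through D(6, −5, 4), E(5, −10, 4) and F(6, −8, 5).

DE = (−1, −5, 0) and DF = (0, −3, 1), so a normal is n = DE × DF = (−5, 1, 3).
Then n·(66, 63, 91) − (−23) = 29.
|n| = √(25 + 1 + 9) = √35, so the distance is |29|/√35 = 29/√35.

29√35/35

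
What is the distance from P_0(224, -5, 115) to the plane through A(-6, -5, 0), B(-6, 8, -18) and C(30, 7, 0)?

5

AB = (0, 13, -18) and AC = (36, 12, 0), so a normal is n = AB × AC = (216, -648, -468).
Then n·(224, -5, 115) - 1944 = -4140.
|n| = √(46656 + 419904 + 219024) = 828, so the distance is |-4140|/828 = 5.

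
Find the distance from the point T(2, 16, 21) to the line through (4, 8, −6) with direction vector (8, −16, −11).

2√89

Direction vector d = (8, −16, −11).
AP = (−2, 8, 27); AP·d = -441, |AP|² = 797, |d|² = 441.
distance² = |AP|² − (AP·d)²/|d|² = 797 − 194481/441 = 356, so the distance is 2√89.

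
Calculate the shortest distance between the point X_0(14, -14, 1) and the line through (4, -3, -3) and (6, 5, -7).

3√17

A direction vector is d = (2, 8, -4).
AP = (10, -11, 4); AP·d = -84, |AP|² = 237, |d|² = 84.
distance² = |AP|² − (AP·d)²/|d|² = 237 − 7056/84 = 153, so the distance is 3√17.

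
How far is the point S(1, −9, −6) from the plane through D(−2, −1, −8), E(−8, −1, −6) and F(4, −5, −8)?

6/7

DE = (−6, 0, 2) and DF = (6, −4, 0), so a normal is n = DE × DF = (8, 12, 24).
Then n·(1, −9, −6) − (−220) = −24.
|n| = √(64 + 144 + 576) = 28, so the distance is |-24|/28 = 6/7.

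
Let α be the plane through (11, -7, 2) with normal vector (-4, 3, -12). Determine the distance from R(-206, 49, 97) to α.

The plane has equation n·(r − (11, -7, 2)) = 0, i.e. n·r = -89.
Then n·(-206, 49, 97) - (-89) = -104.
|n| = √(16 + 9 + 144) = 13, so the distance is |-104|/13 = 8.

8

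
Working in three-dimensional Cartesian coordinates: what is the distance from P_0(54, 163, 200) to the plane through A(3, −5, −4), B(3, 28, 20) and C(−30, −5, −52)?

4

AB = (0, 33, 24) and AC = (−33, 0, −48), so a normal is n = AB × AC = (−1584, −792, 1089).
Then n·(54, 163, 200) − (−5148) = 8316.
|n| = √(2509056 + 627264 + 1185921) = 2079, so the distance is |8316|/2079 = 4.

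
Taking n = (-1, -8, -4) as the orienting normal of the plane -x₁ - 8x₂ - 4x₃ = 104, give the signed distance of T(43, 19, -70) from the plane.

n·T − 104 = -19.
|n| = 9, so the signed distance is -19/9.

-19/9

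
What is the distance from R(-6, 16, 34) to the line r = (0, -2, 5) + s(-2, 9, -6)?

Direction vector d = (-2, 9, -6).
AP = (-6, 18, 29); AP·d = 0, |AP|² = 1201, |d|² = 121.
distance² = |AP|² − (AP·d)²/|d|² = 1201 − 0/121 = 1201, so the distance is √1201.

√1201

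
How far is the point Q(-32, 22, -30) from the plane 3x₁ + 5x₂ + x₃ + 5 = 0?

d = |3·(-32) + 5·22 + 1·(-30) − (-5)| / √(9 + 25 + 1) = |-11| / √35 = 11√35/35.

11√35/35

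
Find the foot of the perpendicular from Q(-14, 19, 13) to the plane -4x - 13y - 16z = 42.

(-18, 6, -3)

n = (-4, -13, -16), |n|² = 441, and n·Q − 42 = -441.
t = -441/441 = -1, so the foot is Q − t·n = (-14, 19, 13) − (-1)·(-4, -13, -16) = (-18, 6, -3).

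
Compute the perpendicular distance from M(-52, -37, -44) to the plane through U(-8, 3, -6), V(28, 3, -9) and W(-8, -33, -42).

20/17

UV = (36, 0, -3) and UW = (0, -36, -36), so a normal is n = UV × UW = (-108, 1296, -1296).
Then n·(-52, -37, -44) - 12528 = 2160.
|n| = √(11664 + 1679616 + 1679616) = 1836, so the distance is |2160|/1836 = 20/17.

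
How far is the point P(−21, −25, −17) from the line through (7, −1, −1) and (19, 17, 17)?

4√13

A direction vector is d = (12, 18, 18).
AP = (−28, −24, −16); AP·d = -1056, |AP|² = 1616, |d|² = 792.
distance² = |AP|² − (AP·d)²/|d|² = 1616 − 1115136/792 = 208, so the distance is 4√13.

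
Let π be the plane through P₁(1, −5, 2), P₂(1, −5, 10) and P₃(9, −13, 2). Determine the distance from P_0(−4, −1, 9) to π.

P₁P₂ = (0, 0, 8) and P₁P₃ = (8, −8, 0), so a normal is n = P₁P₂ × P₁P₃ = (64, 64, 0).
d = |64·(-4) + 64·(-1) − (-256)| / √(4096 + 4096 + 0) = |-64| / (64√2) = 1/√2.

√2/2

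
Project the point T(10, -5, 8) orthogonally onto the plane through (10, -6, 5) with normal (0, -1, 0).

The perpendicular from T has direction n = (0, -1, 0): r = (10, -5, 8) + μ(0, -1, 0).
Substitute into the plane: n·(T + μn) = 6 gives 5 + 1μ = 6, so μ = 1.
Foot = (10, -5, 8) + 1·(0, -1, 0) = (10, -6, 8).

(10, -6, 8)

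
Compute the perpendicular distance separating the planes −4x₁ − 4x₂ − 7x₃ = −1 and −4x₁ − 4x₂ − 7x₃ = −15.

With common normal n = (−4, −4, −7) (|n| = 9), the distance is |(-1) − (-15)|/|n| = 14/9.

14/9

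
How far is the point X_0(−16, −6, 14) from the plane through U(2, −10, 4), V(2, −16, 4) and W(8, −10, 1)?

UV = (0, −6, 0) and UW = (6, 0, −3), so a normal is n = UV × UW = (18, 0, 36).
Then n·(−16, −6, 14) − 180 = 36.
|n| = √(324 + 0 + 1296) = 18√5, so the distance is |36|/(18√5) = 2/√5.

2√5/5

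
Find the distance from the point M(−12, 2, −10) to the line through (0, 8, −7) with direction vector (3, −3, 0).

3√19

Direction vector d = (3, −3, 0).
AP = (−12, −6, −3), and AP × d = (−9, −9, 54).
|AP × d|² = 3078 and |d|² = 18, so the distance is √(3078/18) = √171 = 3√19.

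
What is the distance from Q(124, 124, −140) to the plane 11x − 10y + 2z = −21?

9

Normal vector n = (11, −10, 2), and n·(124, 124, −140) − (−21) = −135.
|n| = √(121 + 100 + 4) = 15, so the distance is |-135|/15 = 9.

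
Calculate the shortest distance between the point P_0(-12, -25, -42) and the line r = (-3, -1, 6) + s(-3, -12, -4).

Direction vector d = (-3, -12, -4).
AP = (-9, -24, -48); AP·d = 507, |AP|² = 2961, |d|² = 169.
distance² = |AP|² − (AP·d)²/|d|² = 2961 − 257049/169 = 1440, so the distance is 12√10.

12√10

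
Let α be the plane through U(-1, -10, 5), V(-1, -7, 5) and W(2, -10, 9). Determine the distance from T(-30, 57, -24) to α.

UV = (0, 3, 0) and UW = (3, 0, 4), so a normal is n = UV × UW = (12, 0, -9).
n = (12, 0, -9); n·P − (-57) = -87; |n| = 15; distance = 87/15 = 29/5.

29/5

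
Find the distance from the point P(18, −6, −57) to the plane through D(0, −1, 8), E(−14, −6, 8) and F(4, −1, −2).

2

DE = (−14, −5, 0) and DF = (4, 0, −10), so a normal is n = DE × DF = (50, −140, 20).
n = (50, −140, 20); n·P − 300 = 300; |n| = 150; distance = 300/150 = 2.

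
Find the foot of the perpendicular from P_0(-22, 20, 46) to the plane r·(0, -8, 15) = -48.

The perpendicular from P_0 has direction n = (0, -8, 15): r = (-22, 20, 46) + λ(0, -8, 15).
Substitute into the plane: n·(P_0 + λn) = -48 gives 530 + 289λ = -48, so λ = -2.
Foot = (-22, 20, 46) + (-2)·(0, -8, 15) = (-22, 36, 16).

(-22, 36, 16)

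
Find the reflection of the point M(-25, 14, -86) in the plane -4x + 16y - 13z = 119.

(-1, -82, -8)

n = (-4, 16, -13), |n|² = 441, n·M − 119 = 1323, so t = 1323/441 = 3.
Foot F = M − 3·n = (-13, -34, -47); the reflection is 2F − M = (-1, -82, -8).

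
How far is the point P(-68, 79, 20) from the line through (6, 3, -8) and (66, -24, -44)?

A direction vector is d = (60, -27, -36).
AP = (-74, 76, 28), and AP × d = (-1980, -984, -2562).
|AP × d|² = 11452500 and |d|² = 5625, so the distance is √(11452500/5625) = √2036 = 2√509.

2√509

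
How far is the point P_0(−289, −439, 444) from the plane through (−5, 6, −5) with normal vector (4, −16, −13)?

The plane has equation n·(r − (−5, 6, −5)) = 0, i.e. n·r = -51.
Then n·(−289, −439, 444) − (−51) = 147.
|n| = √(16 + 256 + 169) = 21, so the distance is |147|/21 = 7.

7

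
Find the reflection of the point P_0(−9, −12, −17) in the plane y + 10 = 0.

(-9, -8, -17)

n = (0, 1, 0), |n|² = 1, n·P_0 − (-10) = -2, so t = -2/1 = -2.
Foot F = P_0 − (-2)·n = (−9, −10, −17); the reflection is 2F − P_0 = (−9, −8, −17).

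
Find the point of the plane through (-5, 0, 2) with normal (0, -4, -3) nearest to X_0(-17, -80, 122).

(-17, -432/5, 586/5)

n = (0, -4, -3), |n|² = 25, and n·X_0 − (-6) = -40.
t = -40/25 = -8/5, so the foot is X_0 − t·n = (-17, -80, 122) − (-8/5)·(0, -4, -3) = (-17, -432/5, 586/5).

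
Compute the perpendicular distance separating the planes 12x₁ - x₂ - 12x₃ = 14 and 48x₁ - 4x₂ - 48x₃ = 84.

7/17

Divide the second equation by 4 to match normals: 12x₁ - x₂ - 12x₃ = 21.
With common normal n = (12, -1, -12) (|n| = 17), the distance is |14 − 21|/|n| = 7/17.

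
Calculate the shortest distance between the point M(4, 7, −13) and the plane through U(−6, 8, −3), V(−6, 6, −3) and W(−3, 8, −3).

10

UV = (0, −2, 0) and UW = (3, 0, 0), so a normal is n = UV × UW = (0, 0, 6).
Then n·(4, 7, −13) − (−18) = −60.
|n| = √(0 + 0 + 36) = 6, so the distance is |-60|/6 = 10.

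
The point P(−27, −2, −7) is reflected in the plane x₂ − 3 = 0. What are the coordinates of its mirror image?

With n = (0, 1, 0), the signed offset is (n·P − 3)/|n|² = -5/1 = -5.
P' = P − 2t·n = (−27, −2, −7) − (-10)·(0, 1, 0) = (−27, 8, −7).

(-27, 8, -7)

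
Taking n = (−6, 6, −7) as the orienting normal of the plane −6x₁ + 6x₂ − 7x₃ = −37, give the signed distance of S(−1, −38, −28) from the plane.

n·S − (-37) = 11.
|n| = 11, so the signed distance is 11/11 = 1.

1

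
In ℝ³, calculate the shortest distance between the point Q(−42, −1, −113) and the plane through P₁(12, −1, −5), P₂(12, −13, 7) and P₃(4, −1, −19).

6

P₁P₂ = (0, −12, 12) and P₁P₃ = (−8, 0, −14), so a normal is n = P₁P₂ × P₁P₃ = (168, −96, −96).
Then n·(−42, −1, −113) − 2592 = 1296.
|n| = √(28224 + 9216 + 9216) = 216, so the distance is |1296|/216 = 6.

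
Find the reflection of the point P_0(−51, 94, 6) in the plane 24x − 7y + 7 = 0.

n = (24, −7, 0), |n|² = 625, n·P_0 − (-7) = -1875, so t = -1875/625 = -3.
Foot F = P_0 − (-3)·n = (21, 73, 6); the reflection is 2F − P_0 = (93, 52, 6).

(93, 52, 6)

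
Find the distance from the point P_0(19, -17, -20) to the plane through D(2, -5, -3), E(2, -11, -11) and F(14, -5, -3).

DE = (0, -6, -8) and DF = (12, 0, 0), so a normal is n = DE × DF = (0, -96, 72).
Then n·(19, -17, -20) - 264 = -72.
|n| = √(0 + 9216 + 5184) = 120, so the distance is |-72|/120 = 3/5.

3/5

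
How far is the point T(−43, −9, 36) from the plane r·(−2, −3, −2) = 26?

n = (−2, −3, −2); n·P − 26 = 15; |n| = √17; distance = 15/√17 = 15√17/17.

15√17/17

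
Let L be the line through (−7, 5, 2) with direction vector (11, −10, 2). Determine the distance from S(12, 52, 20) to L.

Direction vector d = (11, −10, 2).
AP = (19, 47, 18); AP·d = -225, |AP|² = 2894, |d|² = 225.
distance² = |AP|² − (AP·d)²/|d|² = 2894 − 50625/225 = 2669, so the distance is √2669.

√2669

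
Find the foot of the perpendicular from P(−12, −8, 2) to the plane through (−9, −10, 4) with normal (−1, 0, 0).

(-9, -8, 2)

The perpendicular from P has direction n = (−1, 0, 0): r = (−12, −8, 2) + t(−1, 0, 0).
Substitute into the plane: n·(P + tn) = 9 gives 12 + 1t = 9, so t = -3.
Foot = (−12, −8, 2) + (-3)·(−1, 0, 0) = (−9, −8, 2).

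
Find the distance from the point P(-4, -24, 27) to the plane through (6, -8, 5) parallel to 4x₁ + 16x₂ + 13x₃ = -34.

10/21

Parallel planes share the normal n = (4, 16, 13); since (6, -8, 5) lies on the plane, its equation is 4x₁ + 16x₂ + 13x₃ = -39.
n = (4, 16, 13); n·P − (-39) = -10; |n| = 21; distance = 10/21.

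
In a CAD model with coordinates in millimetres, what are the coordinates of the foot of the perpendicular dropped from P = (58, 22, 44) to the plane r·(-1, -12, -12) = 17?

n = (-1, -12, -12), |n|² = 289, and n·P − 17 = -867.
t = -867/289 = -3, so the foot is P − t·n = (58, 22, 44) − (-3)·(-1, -12, -12) = (55, -14, 8).

(55, -14, 8)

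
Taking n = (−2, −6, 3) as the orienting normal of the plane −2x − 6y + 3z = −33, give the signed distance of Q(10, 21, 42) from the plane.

n·Q − (-33) = 13.
|n| = 7, so the signed distance is 13/7.

13/7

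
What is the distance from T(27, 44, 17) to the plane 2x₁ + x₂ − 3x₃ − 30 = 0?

17/√14

d = |2·27 + 1·44 + (-3)·17 − 30| / √(4 + 1 + 9) = |17| / √14 = 17/√14.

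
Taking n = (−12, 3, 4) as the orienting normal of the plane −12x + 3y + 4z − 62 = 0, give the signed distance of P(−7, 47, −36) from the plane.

19/13

n·P − 62 = 19.
|n| = 13, so the signed distance is 19/13.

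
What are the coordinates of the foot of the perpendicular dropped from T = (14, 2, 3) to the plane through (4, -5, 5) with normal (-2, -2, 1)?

(6, -6, 7)

n = (-2, -2, 1), |n|² = 9, and n·T − 7 = -36.
t = -36/9 = -4, so the foot is T − t·n = (14, 2, 3) − (-4)·(-2, -2, 1) = (6, -6, 7).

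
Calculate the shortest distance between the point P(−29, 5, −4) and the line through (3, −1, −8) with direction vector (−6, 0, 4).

2√61

Direction vector d = (−6, 0, 4).
AP = (−32, 6, 4), and AP × d = (24, 104, 36).
|AP × d|² = 12688 and |d|² = 52, so the distance is √(12688/52) = √244 = 2√61.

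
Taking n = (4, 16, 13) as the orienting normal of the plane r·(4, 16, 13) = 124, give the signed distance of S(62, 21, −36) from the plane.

n·S − 124 = -8.
|n| = 21, so the signed distance is -8/21.

-8/21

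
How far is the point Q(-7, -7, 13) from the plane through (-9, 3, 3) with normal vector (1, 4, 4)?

2/√33

The plane has equation n·(r − (-9, 3, 3)) = 0, i.e. n·r = 15.
Then n·(-7, -7, 13) - 15 = 2.
|n| = √(1 + 16 + 16) = √33, so the distance is |2|/√33 = 2√33/33.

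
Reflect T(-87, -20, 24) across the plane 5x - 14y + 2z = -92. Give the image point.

(-259/3, -328/15, 364/15)

With n = (5, -14, 2), the signed offset is (n·T − (-92))/|n|² = -15/225 = -1/15.
T' = T − 2t·n = (-87, -20, 24) − (-2/15)·(5, -14, 2) = (-259/3, -328/15, 364/15).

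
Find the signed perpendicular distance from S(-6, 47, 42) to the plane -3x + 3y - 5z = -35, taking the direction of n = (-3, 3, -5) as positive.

n·S − (-35) = -16.
|n| = √43, so the signed distance is -16√43/43.

-16√43/43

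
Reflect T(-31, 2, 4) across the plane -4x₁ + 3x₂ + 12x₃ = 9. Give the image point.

(-23, -4, -20)

n = (-4, 3, 12), |n|² = 169, n·T − 9 = 169, so t = 169/169 = 1.
Foot F = T − 1·n = (-27, -1, -8); the reflection is 2F − T = (-23, -4, -20).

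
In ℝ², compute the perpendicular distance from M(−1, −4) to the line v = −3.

The normal to the line is n = (0, 1) with |n| = 1.
|n·M − (-3)| = |-4 − (-3)| = 1, so the distance is 1/1 = 1.

1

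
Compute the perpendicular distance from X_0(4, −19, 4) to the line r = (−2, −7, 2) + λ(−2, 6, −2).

Direction vector d = (−2, 6, −2).
AP = (6, −12, 2); AP·d = -88, |AP|² = 184, |d|² = 44.
distance² = |AP|² − (AP·d)²/|d|² = 184 − 7744/44 = 8, so the distance is 2√2.

2√2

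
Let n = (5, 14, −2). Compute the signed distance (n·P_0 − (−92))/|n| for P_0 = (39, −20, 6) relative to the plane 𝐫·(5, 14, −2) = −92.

-1/3

n·P_0 − (-92) = -5.
|n| = 15, so the signed distance is -5/15 = -1/3.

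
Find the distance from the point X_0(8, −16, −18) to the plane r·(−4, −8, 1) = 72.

d = |(-4)·8 + (-8)·(-16) + 1·(-18) − 72| / √(16 + 64 + 1) = |6| / 9 = 2/3.

2/3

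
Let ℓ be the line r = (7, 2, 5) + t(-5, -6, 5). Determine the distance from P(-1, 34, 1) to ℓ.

Direction vector d = (-5, -6, 5).
AP = (-8, 32, -4); AP·d = -172, |AP|² = 1104, |d|² = 86.
distance² = |AP|² − (AP·d)²/|d|² = 1104 − 29584/86 = 760, so the distance is 2√190.

2√190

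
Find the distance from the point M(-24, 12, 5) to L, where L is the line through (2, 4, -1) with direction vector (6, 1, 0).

2√46

Direction vector d = (6, 1, 0).
AP = (-26, 8, 6), and AP × d = (-6, 36, -74).
|AP × d|² = 6808 and |d|² = 37, so the distance is √(6808/37) = √184 = 2√46.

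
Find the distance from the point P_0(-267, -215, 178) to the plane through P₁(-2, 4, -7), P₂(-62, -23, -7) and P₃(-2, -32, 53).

P₁P₂ = (-60, -27, 0) and P₁P₃ = (0, -36, 60), so a normal is n = P₁P₂ × P₁P₃ = (-1620, 3600, 2160).
n = (-1620, 3600, 2160); n·P − 2520 = 40500; |n| = 4500; distance = 40500/4500 = 9.

9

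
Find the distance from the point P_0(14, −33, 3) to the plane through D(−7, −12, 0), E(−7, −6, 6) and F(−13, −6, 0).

√3

DE = (0, 6, 6) and DF = (−6, 6, 0), so a normal is n = DE × DF = (−36, −36, 36).
d = |(-36)·14 + (-36)·(-33) + 36·3 − 684| / √(1296 + 1296 + 1296) = |108| / (36√3) = √3.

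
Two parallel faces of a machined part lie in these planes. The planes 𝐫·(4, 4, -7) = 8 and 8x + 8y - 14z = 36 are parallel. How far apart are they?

10/9

Divide the second equation by 2 to match normals: 4x + 4y - 7z = 18.
Both planes have normal n = (4, 4, -7), |n| = 9. Any point on the first plane is at distance |18 − 8|/|n| = 10/9 from the second.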